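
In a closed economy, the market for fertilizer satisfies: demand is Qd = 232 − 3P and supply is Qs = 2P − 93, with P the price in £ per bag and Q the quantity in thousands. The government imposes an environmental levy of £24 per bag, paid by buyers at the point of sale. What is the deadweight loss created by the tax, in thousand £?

Deadweight loss = £345.6 thousand.

Before the tax: set 232 − 3P = 2P − 93 → P* = £65, Q* = 37.
With the tax collected from buyers, demand (in seller-price terms) shifts: Qd = 232 − 3(P + 24).
Solving gives Q = 8.2 with buyers paying £74.6 and suppliers receiving £50.6 (the £24 wedge).
Quantity falls by |ΔQ| = |37 − 8.2| = 28.8.
DWL = ½ · t · |ΔQ| = ½ · 24 · 28.8 = £345.6.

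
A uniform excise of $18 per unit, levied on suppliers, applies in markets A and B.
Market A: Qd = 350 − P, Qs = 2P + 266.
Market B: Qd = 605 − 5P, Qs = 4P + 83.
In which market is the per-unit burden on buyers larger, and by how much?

Market A: pre-tax P* = $28, Q* = 322; post-tax Q = 310; per-unit burden on buyers = $12.
Market B: pre-tax P* = $58, Q* = 315; post-tax Q = 275; per-unit burden on buyers = $8.
Difference: $12 vs $8 → market A is larger by $4.

Market A, by $4.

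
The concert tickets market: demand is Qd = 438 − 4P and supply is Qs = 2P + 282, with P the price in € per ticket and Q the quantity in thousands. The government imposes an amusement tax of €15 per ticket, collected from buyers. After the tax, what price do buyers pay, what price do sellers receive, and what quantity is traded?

Buyers pay €31; sellers receive €16; quantity = 314.

Without the tax, 438 − 4P = 2P + 282 gives 6P = 156, so P* = €26 and Q* = 334.
With the tax collected from buyers, demand (in seller-price terms) shifts: Qd = 438 − 4(P + 15).
Solving gives Q = 314 with buyers paying €31 and sellers receiving €16 (the €15 wedge).
The less price-elastic side of the market bears the larger share of a per-unit tax.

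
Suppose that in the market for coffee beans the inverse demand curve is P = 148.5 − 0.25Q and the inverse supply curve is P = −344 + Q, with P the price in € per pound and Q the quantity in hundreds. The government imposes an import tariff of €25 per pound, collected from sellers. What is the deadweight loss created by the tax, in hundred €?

Deadweight loss = €250 hundred.

Inverting to Q(P) form: Qd = 594 − 4P; Qs = P + 344.
Without the tax, 594 − 4P = P + 344 gives 5P = 250, so P* = €50 and Q* = 394.
With the tax collected from sellers, supply shifts: Qs = (P − 25) + 344.
New equilibrium: buyers pay €55, sellers receive €30, Q = 374. (Wedge: Pb − Ps = 25.)
Quantity falls by |ΔQ| = |394 − 374| = 20.
DWL = ½ · t · |ΔQ| = ½ · 25 · 20 = €250.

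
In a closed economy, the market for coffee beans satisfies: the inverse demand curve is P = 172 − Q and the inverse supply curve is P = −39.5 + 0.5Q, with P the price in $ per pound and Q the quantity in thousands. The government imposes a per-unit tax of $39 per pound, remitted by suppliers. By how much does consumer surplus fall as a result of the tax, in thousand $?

Consumer surplus falls by $3328 thousand.

Inverting to Q(P) form: Qd = 172 − P; Qs = 2P + 79.
Without the tax, 172 − P = 2P + 79 gives 3P = 93, so P* = $31 and Q* = 141.
With the tax collected from suppliers, supply shifts: Qs = 2(P − 39) + 79.
New equilibrium: buyers pay $57, suppliers receive $18, Q = 115. (Wedge: Pb − Ps = 39.)
ΔCS is the trapezoid between Q = 115 and Q = 141 of height $26: ½ · (141 + 115) · 26 = $3328.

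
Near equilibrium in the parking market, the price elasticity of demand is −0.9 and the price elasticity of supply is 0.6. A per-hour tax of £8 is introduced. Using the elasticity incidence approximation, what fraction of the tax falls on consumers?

Incidence ratio: consumers' share ≈ εs / (εs + |εd|) = 0.6 / (0.6 + 0.9) = 0.4.
Supply is the less elastic side, so consumers bear the smaller share.

Consumers' share ≈ 0.4.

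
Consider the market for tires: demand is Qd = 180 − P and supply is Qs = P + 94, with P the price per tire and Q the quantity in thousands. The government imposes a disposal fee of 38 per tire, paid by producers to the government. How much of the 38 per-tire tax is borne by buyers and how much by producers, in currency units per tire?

Buyers bear 19 per tire; producers bear 19 per tire.

Before the tax: set 180 − P = P + 94 → P* = 43, Q* = 137.
With the tax collected from producers, supply shifts: Qs = (P − 38) + 94.
Solving gives Q = 118 with buyers paying 62 and producers receiving 24 (the 38 wedge).
Burden on buyers: 19; on producers: 19. (They sum to 38.)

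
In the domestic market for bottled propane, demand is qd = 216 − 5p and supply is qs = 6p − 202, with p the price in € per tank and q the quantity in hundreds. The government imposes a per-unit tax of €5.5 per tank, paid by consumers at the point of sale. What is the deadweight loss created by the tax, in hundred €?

Without the tax, 216 − 5p = 6p − 202 gives 11p = 418, so p* = €38 and q* = 26.
With the tax collected from consumers, demand (in seller-price terms) shifts: qd = 216 − 5(p + 5.5).
New equilibrium: consumers pay €41, sellers receive €35.5, q = 11. (Wedge: pb − ps = 5.5.)
Quantity falls by |ΔQ| = |26 − 11| = 15.
DWL = ½ · t · |ΔQ| = ½ · 5.5 · 15 = €41.25.

Deadweight loss = €41.25 hundred.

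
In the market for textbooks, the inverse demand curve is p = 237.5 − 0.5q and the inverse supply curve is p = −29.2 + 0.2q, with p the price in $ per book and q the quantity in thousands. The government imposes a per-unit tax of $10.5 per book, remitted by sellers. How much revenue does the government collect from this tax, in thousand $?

Rewrite in direct form: qd = 475 − 2p and qs = 5p + 146.
Without the tax, 475 − 2p = 5p + 146 gives 7p = 329, so p* = $47 and q* = 381.
With the tax collected from sellers, supply shifts: qs = 5(p − 10.5) + 146.
New equilibrium: consumers pay $54.5, sellers receive $44, q = 366. (Wedge: pb − ps = 10.5.)
Revenue = t · Q = 10.5 · 366 = $3843.

Tax revenue = $3843 thousand.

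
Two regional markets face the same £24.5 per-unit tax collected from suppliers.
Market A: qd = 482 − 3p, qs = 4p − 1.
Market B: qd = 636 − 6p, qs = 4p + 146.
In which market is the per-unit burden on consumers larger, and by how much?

Market A: pre-tax p* = £69, q* = 275; post-tax q = 233; per-unit burden on consumers = £14.
Market B: pre-tax p* = £49, q* = 342; post-tax q = 283.2; per-unit burden on consumers = £9.8.
Difference: £14 vs £9.8 → market A is larger by £4.2.

Market A, by £4.2.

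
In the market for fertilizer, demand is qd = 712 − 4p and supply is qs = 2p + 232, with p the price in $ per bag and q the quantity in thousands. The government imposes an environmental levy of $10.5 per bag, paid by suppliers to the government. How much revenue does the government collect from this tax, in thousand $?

Without the tax, 712 − 4p = 2p + 232 gives 6p = 480, so p* = $80 and q* = 392.
With the tax collected from suppliers, supply shifts: qs = 2(p − 10.5) + 232.
Solving gives q = 378 with consumers paying $83.5 and suppliers receiving $73 (the $10.5 wedge).
Revenue = t · Q = 10.5 · 378 = $3969.

Tax revenue = $3969 thousand.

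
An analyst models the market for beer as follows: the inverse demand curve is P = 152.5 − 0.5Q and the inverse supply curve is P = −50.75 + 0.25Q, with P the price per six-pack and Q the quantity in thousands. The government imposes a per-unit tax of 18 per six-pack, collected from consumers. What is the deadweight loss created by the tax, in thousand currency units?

Deadweight loss = 216 thousand.

Rewrite in direct form: Qd = 305 − 2P and Qs = 4P + 203.
Before the tax: set 305 − 2P = 4P + 203 → P* = 17, Q* = 271.
With the tax collected from consumers, demand (in seller-price terms) shifts: Qd = 305 − 2(P + 18).
New equilibrium: consumers pay 29, sellers receive 11, Q = 247. (Wedge: Pb − Ps = 18.)
Quantity falls by |ΔQ| = |271 − 247| = 24.
DWL = ½ · t · |ΔQ| = ½ · 18 · 24 = 216.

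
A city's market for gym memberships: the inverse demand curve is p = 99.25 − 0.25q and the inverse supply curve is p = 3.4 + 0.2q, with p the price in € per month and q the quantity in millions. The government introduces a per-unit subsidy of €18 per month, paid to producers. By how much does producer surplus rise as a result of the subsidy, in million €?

Producer surplus rises by €1864 million.

Inverting to q(p) form: qd = 397 − 4p; qs = 5p − 17.
Before the subsidy: set 397 − 4p = 5p − 17 → p* = €46, q* = 213.
With a per-unit subsidy paid to producers, each receives p + 18 per unit sold, so supply becomes qs = 5(p + 18) − 17.
Solving gives q = 253 with buyers paying €36 and producers receiving €54 (the €18 wedge).
ΔPS is the trapezoid between Q = 253 and Q = 213 of height €8: ½ · (213 + 253) · 8 = €1864.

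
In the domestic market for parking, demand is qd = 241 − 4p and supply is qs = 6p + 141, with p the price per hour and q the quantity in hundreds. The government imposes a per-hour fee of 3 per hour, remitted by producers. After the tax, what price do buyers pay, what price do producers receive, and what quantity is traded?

Buyers pay 11.8; producers receive 8.8; quantity = 193.8.

Before the tax: set 241 − 4p = 6p + 141 → p* = 10, q* = 201.
With the tax collected from producers, supply shifts: qs = 6(p − 3) + 141.
New equilibrium: buyers pay 11.8, producers receive 8.8, q = 193.8. (Wedge: pb − ps = 3.)
The less price-elastic side of the market bears the larger share of a per-unit tax.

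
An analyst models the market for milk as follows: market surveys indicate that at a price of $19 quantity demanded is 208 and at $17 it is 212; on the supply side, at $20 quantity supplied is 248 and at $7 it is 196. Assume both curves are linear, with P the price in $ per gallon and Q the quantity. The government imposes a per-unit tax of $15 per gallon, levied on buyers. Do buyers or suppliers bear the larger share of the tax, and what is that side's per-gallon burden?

Demand slope: (212 − 208)/(17 − 19) = -2, so Qd = 246 − 2P.
Supply slope: (196 − 248)/(7 − 20) = 4, so Qs = 4P + 168.
Before the tax: set 246 − 2P = 4P + 168 → P* = $13, Q* = 220.
With the tax collected from buyers, demand (in seller-price terms) shifts: Qd = 246 − 2(P + 15).
Solving gives Q = 200 with buyers paying $23 and suppliers receiving $8 (the $15 wedge).
Per-gallon burden: buyers $10, suppliers $5.
Buyers take the larger share because demand is less price-elastic here (demand slope 2 vs supply slope 4).
The less price-elastic side of the market bears the larger share of a per-unit tax.

Buyers bear the larger share: $10 per gallon.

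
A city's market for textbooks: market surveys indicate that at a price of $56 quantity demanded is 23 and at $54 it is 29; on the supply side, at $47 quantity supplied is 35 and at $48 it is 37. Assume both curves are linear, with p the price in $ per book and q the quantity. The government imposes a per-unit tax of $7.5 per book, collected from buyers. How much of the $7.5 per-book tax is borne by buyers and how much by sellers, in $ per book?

Buyers bear $3 per book; sellers bear $4.5 per book.

Demand slope: (29 − 23)/(54 − 56) = -3, so qd = 191 − 3p.
Supply slope: (37 − 35)/(48 − 47) = 2, so qs = 2p − 59.
Before the tax: set 191 − 3p = 2p − 59 → p* = $50, q* = 41.
With the tax collected from buyers, demand (in seller-price terms) shifts: qd = 191 − 3(p + 7.5).
Solving gives q = 32 with buyers paying $53 and sellers receiving $45.5 (the $7.5 wedge).
Burden on buyers: $3; on sellers: $4.5. (They sum to $7.5.)
The less price-elastic side of the market bears the larger share of a per-unit tax.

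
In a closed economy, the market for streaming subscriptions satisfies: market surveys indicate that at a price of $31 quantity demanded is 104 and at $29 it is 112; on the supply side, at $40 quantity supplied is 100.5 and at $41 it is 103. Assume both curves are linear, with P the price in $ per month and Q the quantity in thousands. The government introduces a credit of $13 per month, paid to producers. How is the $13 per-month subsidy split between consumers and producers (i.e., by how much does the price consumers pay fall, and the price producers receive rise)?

Consumers gain $5 per month; producers gain $8 per month.

Demand slope: (112 − 104)/(29 − 31) = -4, so Qd = 228 − 4P.
Supply slope: (103 − 100.5)/(41 − 40) = 2.5, so Qs = 2.5P + 0.5.
Without the subsidy, 228 − 4P = 2.5P + 0.5 gives 6.5P = 227.5, so P* = $35 and Q* = 88.
With a per-unit subsidy paid to producers, each receives P + 13 per unit sold, so supply becomes Qs = 2.5(P + 13) + 0.5.
New equilibrium: consumers pay $30, producers receive $43, Q = 108. (Wedge: Pb − Ps = −13.)
Gain to consumers: $5; to producers: $8. (They sum to $13.)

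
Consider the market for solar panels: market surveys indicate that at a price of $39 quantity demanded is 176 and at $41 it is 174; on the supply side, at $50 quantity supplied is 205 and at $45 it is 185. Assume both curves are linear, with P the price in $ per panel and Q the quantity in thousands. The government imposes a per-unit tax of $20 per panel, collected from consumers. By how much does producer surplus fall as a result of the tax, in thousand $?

Producer surplus falls by $660 thousand.

Demand slope: (174 − 176)/(41 − 39) = -1, so Qd = 215 − P.
Supply slope: (185 − 205)/(45 − 50) = 4, so Qs = 4P + 5.
Without the tax, 215 − P = 4P + 5 gives 5P = 210, so P* = $42 and Q* = 173.
With the tax collected from consumers, demand (in seller-price terms) shifts: Qd = 215 − (P + 20).
Solving gives Q = 157 with consumers paying $58 and producers receiving $38 (the $20 wedge).
ΔPS is the trapezoid between Q = 157 and Q = 173 of height $4: ½ · (173 + 157) · 4 = $660.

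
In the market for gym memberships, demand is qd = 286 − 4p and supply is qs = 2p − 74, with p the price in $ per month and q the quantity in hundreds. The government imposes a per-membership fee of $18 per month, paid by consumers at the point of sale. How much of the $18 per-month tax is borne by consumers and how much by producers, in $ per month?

Before the tax: set 286 − 4p = 2p − 74 → p* = $60, q* = 46.
With the tax collected from consumers, demand (in seller-price terms) shifts: qd = 286 − 4(p + 18).
Solving gives q = 22 with consumers paying $66 and producers receiving $48 (the $18 wedge).
Burden on consumers: $6; on producers: $12. (They sum to $18.)
The less price-elastic side of the market bears the larger share of a per-unit tax.

Consumers bear $6 per month; producers bear $12 per month.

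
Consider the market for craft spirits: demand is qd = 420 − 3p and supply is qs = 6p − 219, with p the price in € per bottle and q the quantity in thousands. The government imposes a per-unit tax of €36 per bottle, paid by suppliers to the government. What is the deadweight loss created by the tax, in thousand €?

Deadweight loss = €1296 thousand.

Without the tax, 420 − 3p = 6p − 219 gives 9p = 639, so p* = €71 and q* = 207.
With the tax collected from suppliers, supply shifts: qs = 6(p − 36) − 219.
Solving gives q = 135 with buyers paying €95 and suppliers receiving €59 (the €36 wedge).
Quantity falls by |ΔQ| = |207 − 135| = 72.
DWL = ½ · t · |ΔQ| = ½ · 36 · 72 = €1296.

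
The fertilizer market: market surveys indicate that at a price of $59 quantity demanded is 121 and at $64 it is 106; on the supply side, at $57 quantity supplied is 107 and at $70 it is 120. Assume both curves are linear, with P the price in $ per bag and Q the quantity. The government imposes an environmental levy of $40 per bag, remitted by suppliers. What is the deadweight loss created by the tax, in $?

Deadweight loss = $600.

Demand slope: (106 − 121)/(64 − 59) = -3, so Qd = 298 − 3P.
Supply slope: (120 − 107)/(70 − 57) = 1, so Qs = P + 50.
Without the tax, 298 − 3P = P + 50 gives 4P = 248, so P* = $62 and Q* = 112.
With the tax collected from suppliers, supply shifts: Qs = (P − 40) + 50.
Solving gives Q = 82 with consumers paying $72 and suppliers receiving $32 (the $40 wedge).
Quantity falls by |ΔQ| = |112 − 82| = 30.
DWL = ½ · t · |ΔQ| = ½ · 40 · 30 = $600.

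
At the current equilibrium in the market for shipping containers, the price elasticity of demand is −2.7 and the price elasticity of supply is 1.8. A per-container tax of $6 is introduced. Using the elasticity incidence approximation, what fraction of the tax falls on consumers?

Incidence ratio: consumers' share ≈ εs / (εs + |εd|) = 1.8 / (1.8 + 2.7) = 0.4.
Supply is the less elastic side, so consumers bear the smaller share.

Consumers' share ≈ 0.4.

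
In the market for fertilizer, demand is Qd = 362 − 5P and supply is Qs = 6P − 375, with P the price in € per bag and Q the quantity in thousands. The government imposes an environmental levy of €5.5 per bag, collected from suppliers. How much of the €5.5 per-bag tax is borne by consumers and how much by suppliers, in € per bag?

Without the tax, 362 − 5P = 6P − 375 gives 11P = 737, so P* = €67 and Q* = 27.
With the tax collected from suppliers, supply shifts: Qs = 6(P − 5.5) − 375.
Solving gives Q = 12 with consumers paying €70 and suppliers receiving €64.5 (the €5.5 wedge).
Burden on consumers: €3; on suppliers: €2.5. (They sum to €5.5.)
The less price-elastic side of the market bears the larger share of a per-unit tax.

Consumers bear €3 per bag; suppliers bear €2.5 per bag.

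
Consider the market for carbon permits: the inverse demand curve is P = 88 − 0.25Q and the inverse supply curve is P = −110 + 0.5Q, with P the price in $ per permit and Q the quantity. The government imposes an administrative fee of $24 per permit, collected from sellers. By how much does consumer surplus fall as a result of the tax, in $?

Inverting to Q(P) form: Qd = 352 − 4P; Qs = 2P + 220.
Before the tax: set 352 − 4P = 2P + 220 → P* = $22, Q* = 264.
With the tax collected from sellers, supply shifts: Qs = 2(P − 24) + 220.
Solving gives Q = 232 with consumers paying $30 and sellers receiving $6 (the $24 wedge).
ΔCS is the trapezoid between Q = 232 and Q = 264 of height $8: ½ · (264 + 232) · 8 = $1984.

Consumer surplus falls by $1984.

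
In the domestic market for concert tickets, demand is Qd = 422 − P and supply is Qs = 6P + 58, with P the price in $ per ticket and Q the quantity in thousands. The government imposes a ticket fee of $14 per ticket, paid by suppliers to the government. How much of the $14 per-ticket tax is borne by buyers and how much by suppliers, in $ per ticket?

Buyers bear $12 per ticket; suppliers bear $2 per ticket.

Without the tax, 422 − P = 6P + 58 gives 7P = 364, so P* = $52 and Q* = 370.
With the tax collected from suppliers, supply shifts: Qs = 6(P − 14) + 58.
New equilibrium: buyers pay $64, suppliers receive $50, Q = 358. (Wedge: Pb − Ps = 14.)
Burden on buyers: $12; on suppliers: $2. (They sum to $14.)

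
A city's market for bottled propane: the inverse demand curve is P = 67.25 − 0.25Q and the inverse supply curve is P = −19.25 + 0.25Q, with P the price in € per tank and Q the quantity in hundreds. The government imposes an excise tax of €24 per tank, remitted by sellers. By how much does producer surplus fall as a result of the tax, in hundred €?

Inverting to Q(P) form: Qd = 269 − 4P; Qs = 4P + 77.
Before the tax: set 269 − 4P = 4P + 77 → P* = €24, Q* = 173.
With the tax collected from sellers, supply shifts: Qs = 4(P − 24) + 77.
New equilibrium: consumers pay €36, sellers receive €12, Q = 125. (Wedge: Pb − Ps = 24.)
ΔPS is the trapezoid between Q = 125 and Q = 173 of height €12: ½ · (173 + 125) · 12 = €1788.

Producer surplus falls by €1788 hundred.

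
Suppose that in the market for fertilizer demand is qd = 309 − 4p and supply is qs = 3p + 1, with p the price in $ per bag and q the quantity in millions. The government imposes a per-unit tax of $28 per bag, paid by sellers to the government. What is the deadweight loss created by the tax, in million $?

Without the tax, 309 − 4p = 3p + 1 gives 7p = 308, so p* = $44 and q* = 133.
With the tax collected from sellers, supply shifts: qs = 3(p − 28) + 1.
Solving gives q = 85 with buyers paying $56 and sellers receiving $28 (the $28 wedge).
Quantity falls by |ΔQ| = |133 − 85| = 48.
DWL = ½ · t · |ΔQ| = ½ · 28 · 48 = $672.

Deadweight loss = $672 million.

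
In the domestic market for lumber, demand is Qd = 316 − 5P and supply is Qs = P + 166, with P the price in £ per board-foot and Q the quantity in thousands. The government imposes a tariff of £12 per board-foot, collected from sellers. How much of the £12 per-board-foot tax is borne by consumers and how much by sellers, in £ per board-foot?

Consumers bear £2 per board-foot; sellers bear £10 per board-foot.

Without the tax, 316 − 5P = P + 166 gives 6P = 150, so P* = £25 and Q* = 191.
With the tax collected from sellers, supply shifts: Qs = (P − 12) + 166.
New equilibrium: consumers pay £27, sellers receive £15, Q = 181. (Wedge: Pb − Ps = 12.)
Burden on consumers: £2; on sellers: £10. (They sum to £12.)
The less price-elastic side of the market bears the larger share of a per-unit tax.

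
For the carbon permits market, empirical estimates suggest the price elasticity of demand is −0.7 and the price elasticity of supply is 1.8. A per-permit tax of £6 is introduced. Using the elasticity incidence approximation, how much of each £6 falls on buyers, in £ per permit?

Buyers bear ≈ £4.32 per permit.

Incidence ratio: buyers' share ≈ εs / (εs + |εd|) = 1.8 / (1.8 + 0.7) = 0.72.
So buyers bear ≈ 0.72 × £6 = £4.32; sellers bear £1.68.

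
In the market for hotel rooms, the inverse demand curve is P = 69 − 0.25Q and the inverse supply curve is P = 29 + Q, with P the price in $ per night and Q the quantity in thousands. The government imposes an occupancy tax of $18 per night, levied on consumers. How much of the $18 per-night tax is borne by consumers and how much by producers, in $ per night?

Consumers bear $3.6 per night; producers bear $14.4 per night.

Inverting to Q(P) form: Qd = 276 − 4P; Qs = P − 29.
Before the tax: set 276 − 4P = P − 29 → P* = $61, Q* = 32.
With the tax collected from consumers, demand (in seller-price terms) shifts: Qd = 276 − 4(P + 18).
Solving gives Q = 17.6 with consumers paying $64.6 and producers receiving $46.6 (the $18 wedge).
Burden on consumers: $3.6; on producers: $14.4. (They sum to $18.)
The less price-elastic side of the market bears the larger share of a per-unit tax.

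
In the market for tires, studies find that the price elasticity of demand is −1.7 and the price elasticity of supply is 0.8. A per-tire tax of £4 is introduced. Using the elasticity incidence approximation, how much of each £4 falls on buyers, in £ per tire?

Incidence ratio: buyers' share ≈ εs / (εs + |εd|) = 0.8 / (0.8 + 1.7) = 0.32.
So buyers bear ≈ 0.32 × £4 = £1.28; producers bear £2.72.

Buyers bear ≈ £1.28 per tire.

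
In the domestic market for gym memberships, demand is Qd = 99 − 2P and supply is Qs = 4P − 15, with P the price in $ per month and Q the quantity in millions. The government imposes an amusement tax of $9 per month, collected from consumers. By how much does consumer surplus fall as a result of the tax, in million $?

Before the tax: set 99 − 2P = 4P − 15 → P* = $19, Q* = 61.
With the tax collected from consumers, demand (in seller-price terms) shifts: Qd = 99 − 2(P + 9).
Solving gives Q = 49 with consumers paying $25 and producers receiving $16 (the $9 wedge).
ΔCS is the trapezoid between Q = 49 and Q = 61 of height $6: ½ · (61 + 49) · 6 = $330.

Consumer surplus falls by $330 million.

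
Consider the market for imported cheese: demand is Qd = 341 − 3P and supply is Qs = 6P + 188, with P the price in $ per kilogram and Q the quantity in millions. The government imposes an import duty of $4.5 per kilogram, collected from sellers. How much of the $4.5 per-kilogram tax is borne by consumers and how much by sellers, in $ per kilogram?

Consumers bear $3 per kilogram; sellers bear $1.5 per kilogram.

Before the tax: set 341 − 3P = 6P + 188 → P* = $17, Q* = 290.
With the tax collected from sellers, supply shifts: Qs = 6(P − 4.5) + 188.
New equilibrium: consumers pay $20, sellers receive $15.5, Q = 281. (Wedge: Pb − Ps = 4.5.)
Burden on consumers: $3; on sellers: $1.5. (They sum to $4.5.)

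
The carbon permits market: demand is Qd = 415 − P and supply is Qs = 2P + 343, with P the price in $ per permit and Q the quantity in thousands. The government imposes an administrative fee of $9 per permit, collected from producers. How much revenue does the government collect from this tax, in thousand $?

Tax revenue = $3465 thousand.

Without the tax, 415 − P = 2P + 343 gives 3P = 72, so P* = $24 and Q* = 391.
With the tax collected from producers, supply shifts: Qs = 2(P − 9) + 343.
New equilibrium: consumers pay $30, producers receive $21, Q = 385. (Wedge: Pb − Ps = 9.)
Revenue = t · Q = 9 · 385 = $3465.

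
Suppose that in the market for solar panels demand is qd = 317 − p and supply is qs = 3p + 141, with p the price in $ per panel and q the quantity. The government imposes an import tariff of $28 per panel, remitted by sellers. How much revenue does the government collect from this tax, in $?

Before the tax: set 317 − p = 3p + 141 → p* = $44, q* = 273.
With the tax collected from sellers, supply shifts: qs = 3(p − 28) + 141.
New equilibrium: consumers pay $65, sellers receive $37, q = 252. (Wedge: pb − ps = 28.)
Revenue = t · Q = 28 · 252 = $7056.

Tax revenue = $7056.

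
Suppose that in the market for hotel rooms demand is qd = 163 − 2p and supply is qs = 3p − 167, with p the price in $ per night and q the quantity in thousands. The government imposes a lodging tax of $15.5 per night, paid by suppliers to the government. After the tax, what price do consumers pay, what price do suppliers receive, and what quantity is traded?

Without the tax, 163 − 2p = 3p − 167 gives 5p = 330, so p* = $66 and q* = 31.
With the tax collected from suppliers, supply shifts: qs = 3(p − 15.5) − 167.
Solving gives q = 12.4 with consumers paying $75.3 and suppliers receiving $59.8 (the $15.5 wedge).

Consumers pay $75.3; suppliers receive $59.8; quantity = 12.4.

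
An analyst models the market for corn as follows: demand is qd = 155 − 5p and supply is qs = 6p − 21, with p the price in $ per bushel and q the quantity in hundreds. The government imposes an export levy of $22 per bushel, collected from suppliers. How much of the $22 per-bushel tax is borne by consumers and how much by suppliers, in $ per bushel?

Consumers bear $12 per bushel; suppliers bear $10 per bushel.

Without the tax, 155 − 5p = 6p − 21 gives 11p = 176, so p* = $16 and q* = 75.
With the tax collected from suppliers, supply shifts: qs = 6(p − 22) − 21.
Solving gives q = 15 with consumers paying $28 and suppliers receiving $6 (the $22 wedge).
Burden on consumers: $12; on suppliers: $10. (They sum to $22.)
The less price-elastic side of the market bears the larger share of a per-unit tax.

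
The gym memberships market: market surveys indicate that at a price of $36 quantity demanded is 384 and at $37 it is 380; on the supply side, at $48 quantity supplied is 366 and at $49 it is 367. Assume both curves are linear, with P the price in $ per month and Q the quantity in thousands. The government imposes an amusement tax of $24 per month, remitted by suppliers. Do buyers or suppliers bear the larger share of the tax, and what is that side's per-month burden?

Suppliers bear the larger share: $19.2 per month.

Demand slope: (380 − 384)/(37 − 36) = -4, so Qd = 528 − 4P.
Supply slope: (367 − 366)/(49 − 48) = 1, so Qs = P + 318.
Before the tax: set 528 − 4P = P + 318 → P* = $42, Q* = 360.
With the tax collected from suppliers, supply shifts: Qs = (P − 24) + 318.
Solving gives Q = 340.8 with buyers paying $46.8 and suppliers receiving $22.8 (the $24 wedge).
Per-month burden: buyers $4.8, suppliers $19.2.
Suppliers take the larger share because supply is less price-elastic here (demand slope 4 vs supply slope 1).
The less price-elastic side of the market bears the larger share of a per-unit tax.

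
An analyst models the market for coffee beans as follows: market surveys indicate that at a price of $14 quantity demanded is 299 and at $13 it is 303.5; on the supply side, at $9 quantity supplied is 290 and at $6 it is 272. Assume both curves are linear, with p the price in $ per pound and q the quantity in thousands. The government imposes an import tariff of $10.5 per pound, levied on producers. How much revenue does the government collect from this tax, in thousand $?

Demand slope: (303.5 − 299)/(13 − 14) = -4.5, so qd = 362 − 4.5p.
Supply slope: (272 − 290)/(6 − 9) = 6, so qs = 6p + 236.
Before the tax: set 362 − 4.5p = 6p + 236 → p* = $12, q* = 308.
With the tax collected from producers, supply shifts: qs = 6(p − 10.5) + 236.
New equilibrium: buyers pay $18, producers receive $7.5, q = 281. (Wedge: pb − ps = 10.5.)
Revenue = t · Q = 10.5 · 281 = $2950.5.

Tax revenue = $2950.5 thousand.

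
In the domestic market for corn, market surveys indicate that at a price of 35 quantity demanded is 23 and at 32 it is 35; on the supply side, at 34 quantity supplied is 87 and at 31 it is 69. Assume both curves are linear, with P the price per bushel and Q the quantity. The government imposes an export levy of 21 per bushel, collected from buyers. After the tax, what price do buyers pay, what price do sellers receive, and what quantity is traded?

Buyers pay 40.6; sellers receive 19.6; quantity = 0.6.

Demand slope: (35 − 23)/(32 − 35) = -4, so Qd = 163 − 4P.
Supply slope: (69 − 87)/(31 − 34) = 6, so Qs = 6P − 117.
Without the tax, 163 − 4P = 6P − 117 gives 10P = 280, so P* = 28 and Q* = 51.
With the tax collected from buyers, demand (in seller-price terms) shifts: Qd = 163 − 4(P + 21).
Solving gives Q = 0.6 with buyers paying 40.6 and sellers receiving 19.6 (the 21 wedge).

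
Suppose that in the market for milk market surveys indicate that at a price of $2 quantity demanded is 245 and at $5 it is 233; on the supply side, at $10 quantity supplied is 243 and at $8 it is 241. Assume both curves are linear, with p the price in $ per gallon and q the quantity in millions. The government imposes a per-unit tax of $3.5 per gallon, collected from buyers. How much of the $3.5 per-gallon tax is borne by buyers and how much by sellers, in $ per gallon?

Demand slope: (233 − 245)/(5 − 2) = -4, so qd = 253 − 4p.
Supply slope: (241 − 243)/(8 − 10) = 1, so qs = p + 233.
Before the tax: set 253 − 4p = p + 233 → p* = $4, q* = 237.
With the tax collected from buyers, demand (in seller-price terms) shifts: qd = 253 − 4(p + 3.5).
New equilibrium: buyers pay $4.7, sellers receive $1.2, q = 234.2. (Wedge: pb − ps = 3.5.)
Burden on buyers: $0.7; on sellers: $2.8. (They sum to $3.5.)

Buyers bear $0.7 per gallon; sellers bear $2.8 per gallon.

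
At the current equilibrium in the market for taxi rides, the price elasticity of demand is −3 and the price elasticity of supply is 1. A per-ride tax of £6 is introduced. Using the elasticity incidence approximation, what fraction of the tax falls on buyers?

Buyers' share ≈ 0.25.

Incidence ratio: buyers' share ≈ εs / (εs + |εd|) = 1 / (1 + 3) = 0.25.
Supply is the less elastic side, so buyers bear the smaller share.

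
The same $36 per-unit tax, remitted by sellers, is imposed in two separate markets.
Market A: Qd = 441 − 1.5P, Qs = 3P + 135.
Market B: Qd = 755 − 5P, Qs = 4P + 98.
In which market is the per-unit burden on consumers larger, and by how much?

Market A: pre-tax P* = $68, Q* = 339; post-tax Q = 303; per-unit burden on consumers = $24.
Market B: pre-tax P* = $73, Q* = 390; post-tax Q = 310; per-unit burden on consumers = $16.
Difference: $24 vs $16 → market A is larger by $8.

Market A, by $8.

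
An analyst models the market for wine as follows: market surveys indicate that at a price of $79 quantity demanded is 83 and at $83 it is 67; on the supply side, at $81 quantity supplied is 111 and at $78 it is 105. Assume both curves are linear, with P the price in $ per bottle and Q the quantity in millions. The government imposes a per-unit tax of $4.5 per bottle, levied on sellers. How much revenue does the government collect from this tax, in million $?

Tax revenue = $418.5 million.

Demand slope: (67 − 83)/(83 − 79) = -4, so Qd = 399 − 4P.
Supply slope: (105 − 111)/(78 − 81) = 2, so Qs = 2P − 51.
Without the tax, 399 − 4P = 2P − 51 gives 6P = 450, so P* = $75 and Q* = 99.
With the tax collected from sellers, supply shifts: Qs = 2(P − 4.5) − 51.
New equilibrium: buyers pay $76.5, sellers receive $72, Q = 93. (Wedge: Pb − Ps = 4.5.)
Revenue = t · Q = 4.5 · 93 = $418.5.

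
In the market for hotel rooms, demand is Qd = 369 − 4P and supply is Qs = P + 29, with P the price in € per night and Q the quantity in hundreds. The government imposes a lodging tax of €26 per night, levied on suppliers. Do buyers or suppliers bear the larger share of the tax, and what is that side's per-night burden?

Without the tax, 369 − 4P = P + 29 gives 5P = 340, so P* = €68 and Q* = 97.
With the tax collected from suppliers, supply shifts: Qs = (P − 26) + 29.
Solving gives Q = 76.2 with buyers paying €73.2 and suppliers receiving €47.2 (the €26 wedge).
Per-night burden: buyers €5.2, suppliers €20.8.
Suppliers take the larger share because supply is less price-elastic here (demand slope 4 vs supply slope 1).
The less price-elastic side of the market bears the larger share of a per-unit tax.

Suppliers bear the larger share: €20.8 per night.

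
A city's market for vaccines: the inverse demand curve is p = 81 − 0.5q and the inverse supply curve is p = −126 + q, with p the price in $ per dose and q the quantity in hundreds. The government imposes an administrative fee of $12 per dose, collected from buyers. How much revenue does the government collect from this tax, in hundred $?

Inverting to q(p) form: qd = 162 − 2p; qs = p + 126.
Without the tax, 162 − 2p = p + 126 gives 3p = 36, so p* = $12 and q* = 138.
With the tax collected from buyers, demand (in seller-price terms) shifts: qd = 162 − 2(p + 12).
New equilibrium: buyers pay $16, producers receive $4, q = 130. (Wedge: pb − ps = 12.)
Revenue = t · Q = 12 · 130 = $1560.

Tax revenue = $1560 hundred.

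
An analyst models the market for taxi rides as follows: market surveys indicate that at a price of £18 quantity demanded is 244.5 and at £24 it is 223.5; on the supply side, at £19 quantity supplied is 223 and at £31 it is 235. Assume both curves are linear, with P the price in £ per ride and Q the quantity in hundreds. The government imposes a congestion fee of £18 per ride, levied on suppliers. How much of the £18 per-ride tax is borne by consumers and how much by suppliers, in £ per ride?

Demand slope: (223.5 − 244.5)/(24 − 18) = -3.5, so Qd = 307.5 − 3.5P.
Supply slope: (235 − 223)/(31 − 19) = 1, so Qs = P + 204.
Without the tax, 307.5 − 3.5P = P + 204 gives 4.5P = 103.5, so P* = £23 and Q* = 227.
With the tax collected from suppliers, supply shifts: Qs = (P − 18) + 204.
Solving gives Q = 213 with consumers paying £27 and suppliers receiving £9 (the £18 wedge).
Burden on consumers: £4; on suppliers: £14. (They sum to £18.)

Consumers bear £4 per ride; suppliers bear £14 per ride.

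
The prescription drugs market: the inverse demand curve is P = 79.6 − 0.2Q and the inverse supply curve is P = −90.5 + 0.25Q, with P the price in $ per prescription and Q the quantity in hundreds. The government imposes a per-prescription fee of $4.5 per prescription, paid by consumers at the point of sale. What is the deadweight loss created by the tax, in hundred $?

Inverting to Q(P) form: Qd = 398 − 5P; Qs = 4P + 362.
Before the tax: set 398 − 5P = 4P + 362 → P* = $4, Q* = 378.
With the tax collected from consumers, demand (in seller-price terms) shifts: Qd = 398 − 5(P + 4.5).
Solving gives Q = 368 with consumers paying $6 and suppliers receiving $1.5 (the $4.5 wedge).
Quantity falls by |ΔQ| = |378 − 368| = 10.
DWL = ½ · t · |ΔQ| = ½ · 4.5 · 10 = $22.5.

Deadweight loss = $22.5 hundred.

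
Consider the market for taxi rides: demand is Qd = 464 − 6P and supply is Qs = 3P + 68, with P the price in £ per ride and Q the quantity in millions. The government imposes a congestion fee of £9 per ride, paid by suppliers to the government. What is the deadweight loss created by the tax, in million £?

Deadweight loss = £81 million.

Without the tax, 464 − 6P = 3P + 68 gives 9P = 396, so P* = £44 and Q* = 200.
With the tax collected from suppliers, supply shifts: Qs = 3(P − 9) + 68.
New equilibrium: buyers pay £47, suppliers receive £38, Q = 182. (Wedge: Pb − Ps = 9.)
Quantity falls by |ΔQ| = |200 − 182| = 18.
DWL = ½ · t · |ΔQ| = ½ · 9 · 18 = £81.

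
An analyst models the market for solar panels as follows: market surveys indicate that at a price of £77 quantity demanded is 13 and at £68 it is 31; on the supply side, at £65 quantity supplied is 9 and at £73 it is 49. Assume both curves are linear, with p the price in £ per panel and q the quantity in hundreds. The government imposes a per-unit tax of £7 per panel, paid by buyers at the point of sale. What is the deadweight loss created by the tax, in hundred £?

Demand slope: (31 − 13)/(68 − 77) = -2, so qd = 167 − 2p.
Supply slope: (49 − 9)/(73 − 65) = 5, so qs = 5p − 316.
Before the tax: set 167 − 2p = 5p − 316 → p* = £69, q* = 29.
With the tax collected from buyers, demand (in seller-price terms) shifts: qd = 167 − 2(p + 7).
New equilibrium: buyers pay £74, producers receive £67, q = 19. (Wedge: pb − ps = 7.)
Quantity falls by |ΔQ| = |29 − 19| = 10.
DWL = ½ · t · |ΔQ| = ½ · 7 · 10 = £35.

Deadweight loss = £35 hundred.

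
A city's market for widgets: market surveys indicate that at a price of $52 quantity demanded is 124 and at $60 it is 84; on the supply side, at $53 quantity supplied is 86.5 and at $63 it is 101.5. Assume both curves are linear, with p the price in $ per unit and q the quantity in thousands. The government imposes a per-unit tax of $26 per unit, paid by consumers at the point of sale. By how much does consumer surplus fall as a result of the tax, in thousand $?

Consumer surplus falls by $474 thousand.

Demand slope: (84 − 124)/(60 − 52) = -5, so qd = 384 − 5p.
Supply slope: (101.5 − 86.5)/(63 − 53) = 1.5, so qs = 1.5p + 7.
Without the tax, 384 − 5p = 1.5p + 7 gives 6.5p = 377, so p* = $58 and q* = 94.
With the tax collected from consumers, demand (in seller-price terms) shifts: qd = 384 − 5(p + 26).
New equilibrium: consumers pay $64, suppliers receive $38, q = 64. (Wedge: pb − ps = 26.)
ΔCS is the trapezoid between Q = 64 and Q = 94 of height $6: ½ · (94 + 64) · 6 = $474.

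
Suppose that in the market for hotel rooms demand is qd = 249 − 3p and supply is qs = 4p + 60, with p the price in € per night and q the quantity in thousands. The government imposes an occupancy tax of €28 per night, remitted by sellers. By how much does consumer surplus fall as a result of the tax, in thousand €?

Consumer surplus falls by €2304 thousand.

Without the tax, 249 − 3p = 4p + 60 gives 7p = 189, so p* = €27 and q* = 168.
With the tax collected from sellers, supply shifts: qs = 4(p − 28) + 60.
New equilibrium: buyers pay €43, sellers receive €15, q = 120. (Wedge: pb − ps = 28.)
ΔCS is the trapezoid between Q = 120 and Q = 168 of height €16: ½ · (168 + 120) · 16 = €2304.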